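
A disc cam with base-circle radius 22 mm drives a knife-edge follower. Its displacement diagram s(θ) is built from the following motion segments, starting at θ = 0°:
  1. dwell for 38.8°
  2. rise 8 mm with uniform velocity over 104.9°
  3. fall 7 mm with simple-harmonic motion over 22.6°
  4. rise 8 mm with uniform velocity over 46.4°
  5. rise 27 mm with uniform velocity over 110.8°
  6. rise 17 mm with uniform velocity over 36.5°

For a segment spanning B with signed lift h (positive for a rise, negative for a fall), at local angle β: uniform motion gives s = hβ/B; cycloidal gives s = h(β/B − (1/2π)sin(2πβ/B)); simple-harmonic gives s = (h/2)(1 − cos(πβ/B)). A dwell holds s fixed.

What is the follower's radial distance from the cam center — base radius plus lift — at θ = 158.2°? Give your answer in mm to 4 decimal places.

seg 1 [0°–38.8°] dwell: s stays 0.0000
seg 2 [38.8°–143.7°] uniform, h=8: full span → s += 8 → s = 8.0000
seg 3 [143.7°–166.3°] simple-harmonic, h=-7: θ=158.2° here. β=14.5, B=22.6. -7/2·(1 − cos(π·0.6416)) = -5.0061 → s = 2.9939
radial distance = base radius + s = 22 + 2.9939 = 24.9939

24.9939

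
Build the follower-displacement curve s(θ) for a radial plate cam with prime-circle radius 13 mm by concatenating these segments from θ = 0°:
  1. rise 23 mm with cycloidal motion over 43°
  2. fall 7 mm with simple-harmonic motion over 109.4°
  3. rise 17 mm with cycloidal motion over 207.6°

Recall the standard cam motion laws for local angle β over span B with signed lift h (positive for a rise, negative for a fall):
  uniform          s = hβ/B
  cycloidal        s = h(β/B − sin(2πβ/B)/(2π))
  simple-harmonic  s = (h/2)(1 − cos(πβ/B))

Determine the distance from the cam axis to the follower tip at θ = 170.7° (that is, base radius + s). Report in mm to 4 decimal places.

seg 1 [0°–43°] cycloidal, h=23: full span → s += 23 → s = 23.0000
seg 2 [43°–152.4°] simple-harmonic, h=-7: full span → s += -7 → s = 16.0000
seg 3 [152.4°–360°] cycloidal, h=17: θ=170.7° here. β=18.3, B=207.6. 17·(0.0882 − sin(2π·0.0882)/(2π)) = 0.0755 → s = 16.0755
radial distance = base radius + s = 13 + 16.0755 = 29.0755

29.0755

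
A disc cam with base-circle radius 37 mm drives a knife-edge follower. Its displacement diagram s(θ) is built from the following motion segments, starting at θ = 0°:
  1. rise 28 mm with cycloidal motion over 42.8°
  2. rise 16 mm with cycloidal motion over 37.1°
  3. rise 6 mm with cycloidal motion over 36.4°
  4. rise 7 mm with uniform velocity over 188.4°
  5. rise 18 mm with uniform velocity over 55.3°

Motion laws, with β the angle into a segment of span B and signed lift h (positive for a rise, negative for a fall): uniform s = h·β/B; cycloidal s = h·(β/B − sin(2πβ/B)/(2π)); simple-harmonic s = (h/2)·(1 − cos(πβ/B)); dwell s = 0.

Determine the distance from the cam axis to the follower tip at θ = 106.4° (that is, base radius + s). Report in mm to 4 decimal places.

seg 1 [0°–42.8°] cycloidal, h=28: full span → s += 28 → s = 28.0000
seg 2 [42.8°–79.9°] cycloidal, h=16: full span → s += 16 → s = 44.0000
seg 3 [79.9°–116.3°] cycloidal, h=6: θ=106.4° here. β=26.5, B=36.4. 6·(0.7280 − sin(2π·0.7280)/(2π)) = 5.3140 → s = 49.3140
radial distance = base radius + s = 37 + 49.3140 = 86.3140

86.3140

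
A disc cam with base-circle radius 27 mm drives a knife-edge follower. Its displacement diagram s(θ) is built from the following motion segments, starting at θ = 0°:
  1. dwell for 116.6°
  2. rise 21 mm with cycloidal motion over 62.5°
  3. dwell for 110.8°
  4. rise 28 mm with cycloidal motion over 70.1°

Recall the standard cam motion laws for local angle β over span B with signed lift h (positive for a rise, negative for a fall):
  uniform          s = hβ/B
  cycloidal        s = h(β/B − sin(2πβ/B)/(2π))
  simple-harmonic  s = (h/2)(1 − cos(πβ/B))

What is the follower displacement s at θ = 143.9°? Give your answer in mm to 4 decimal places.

seg 1 [0°–116.6°] dwell: s stays 0.0000
seg 2 [116.6°–179.1°] cycloidal, h=21: θ=143.9° here. β=27.3, B=62.5. 21·(0.4368 − sin(2π·0.4368)/(2π)) = 7.8802 → s = 7.8802

7.8802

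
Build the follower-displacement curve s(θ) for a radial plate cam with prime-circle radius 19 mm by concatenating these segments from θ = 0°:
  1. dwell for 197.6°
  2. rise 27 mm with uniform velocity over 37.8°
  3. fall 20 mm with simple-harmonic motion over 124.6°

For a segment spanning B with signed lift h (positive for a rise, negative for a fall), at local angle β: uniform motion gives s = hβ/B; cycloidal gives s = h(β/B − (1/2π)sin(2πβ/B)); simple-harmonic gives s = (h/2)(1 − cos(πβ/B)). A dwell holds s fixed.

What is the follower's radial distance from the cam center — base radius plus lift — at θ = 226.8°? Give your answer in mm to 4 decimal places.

seg 1 [0°–197.6°] dwell: s stays 0.0000
seg 2 [197.6°–235.4°] uniform, h=27: θ=226.8° here. β=29.2, B=37.8. 27·29.2/37.8 = 20.8571 → s = 20.8571
radial distance = base radius + s = 19 + 20.8571 = 39.8571

39.8571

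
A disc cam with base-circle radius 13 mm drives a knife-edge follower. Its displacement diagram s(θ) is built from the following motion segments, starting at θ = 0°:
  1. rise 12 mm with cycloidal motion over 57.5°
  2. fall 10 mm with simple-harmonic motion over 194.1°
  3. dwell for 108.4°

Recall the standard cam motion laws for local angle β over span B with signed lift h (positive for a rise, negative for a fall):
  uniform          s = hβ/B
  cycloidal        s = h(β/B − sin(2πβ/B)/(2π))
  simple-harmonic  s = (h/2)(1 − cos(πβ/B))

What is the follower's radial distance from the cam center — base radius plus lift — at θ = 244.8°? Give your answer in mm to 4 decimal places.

seg 1 [0°–57.5°] cycloidal, h=12: full span → s += 12 → s = 12.0000
seg 2 [57.5°–251.6°] simple-harmonic, h=-10: θ=244.8° here. β=187.3, B=194.1. -10/2·(1 − cos(π·0.9650)) = -9.9697 → s = 2.0303
radial distance = base radius + s = 13 + 2.0303 = 15.0303

15.0303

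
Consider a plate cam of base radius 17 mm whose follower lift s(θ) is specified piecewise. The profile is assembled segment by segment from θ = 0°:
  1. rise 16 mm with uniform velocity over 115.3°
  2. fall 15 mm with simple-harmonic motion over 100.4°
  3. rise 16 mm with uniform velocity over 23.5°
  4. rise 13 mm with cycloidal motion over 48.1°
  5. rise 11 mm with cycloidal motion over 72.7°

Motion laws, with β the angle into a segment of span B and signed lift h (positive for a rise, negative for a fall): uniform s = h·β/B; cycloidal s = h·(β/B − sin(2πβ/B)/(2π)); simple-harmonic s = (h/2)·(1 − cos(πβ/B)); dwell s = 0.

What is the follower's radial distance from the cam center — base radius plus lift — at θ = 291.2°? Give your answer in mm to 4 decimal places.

seg 1 [0°–115.3°] uniform, h=16: full span → s += 16 → s = 16.0000
seg 2 [115.3°–215.7°] simple-harmonic, h=-15: full span → s += -15 → s = 1.0000
seg 3 [215.7°–239.2°] uniform, h=16: full span → s += 16 → s = 17.0000
seg 4 [239.2°–287.3°] cycloidal, h=13: full span → s += 13 → s = 30.0000
seg 5 [287.3°–360°] cycloidal, h=11: θ=291.2° here. β=3.9, B=72.7. 11·(0.0536 − sin(2π·0.0536)/(2π)) = 0.0111 → s = 30.0111
radial distance = base radius + s = 17 + 30.0111 = 47.0111

47.0111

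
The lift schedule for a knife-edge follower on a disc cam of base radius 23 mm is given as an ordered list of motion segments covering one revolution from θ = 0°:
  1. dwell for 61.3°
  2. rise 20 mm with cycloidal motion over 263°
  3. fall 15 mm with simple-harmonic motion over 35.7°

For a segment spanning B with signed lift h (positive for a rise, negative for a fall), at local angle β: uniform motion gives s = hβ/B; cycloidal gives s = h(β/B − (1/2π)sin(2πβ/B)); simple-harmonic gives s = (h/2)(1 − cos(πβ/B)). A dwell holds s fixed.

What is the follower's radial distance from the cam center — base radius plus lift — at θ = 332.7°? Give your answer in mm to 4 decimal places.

seg 1 [0°–61.3°] dwell: s stays 0.0000
seg 2 [61.3°–324.3°] cycloidal, h=20: full span → s += 20 → s = 20.0000
seg 3 [324.3°–360°] simple-harmonic, h=-15: θ=332.7° here. β=8.4, B=35.7. -15/2·(1 − cos(π·0.2353)) = -1.9574 → s = 18.0426
radial distance = base radius + s = 23 + 18.0426 = 41.0426

41.0426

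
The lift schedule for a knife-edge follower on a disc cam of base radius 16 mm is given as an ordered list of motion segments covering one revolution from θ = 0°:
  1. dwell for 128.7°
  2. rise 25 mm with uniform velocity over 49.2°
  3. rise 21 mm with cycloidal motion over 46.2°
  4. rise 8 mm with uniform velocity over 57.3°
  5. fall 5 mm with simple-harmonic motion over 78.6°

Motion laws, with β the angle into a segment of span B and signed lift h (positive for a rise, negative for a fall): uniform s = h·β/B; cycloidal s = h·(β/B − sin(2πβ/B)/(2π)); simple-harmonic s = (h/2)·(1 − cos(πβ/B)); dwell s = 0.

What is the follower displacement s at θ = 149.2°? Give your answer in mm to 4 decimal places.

seg 1 [0°–128.7°] dwell: s stays 0.0000
seg 2 [128.7°–177.9°] uniform, h=25: θ=149.2° here. β=20.5, B=49.2. 25·20.5/49.2 = 10.4167 → s = 10.4167

10.4167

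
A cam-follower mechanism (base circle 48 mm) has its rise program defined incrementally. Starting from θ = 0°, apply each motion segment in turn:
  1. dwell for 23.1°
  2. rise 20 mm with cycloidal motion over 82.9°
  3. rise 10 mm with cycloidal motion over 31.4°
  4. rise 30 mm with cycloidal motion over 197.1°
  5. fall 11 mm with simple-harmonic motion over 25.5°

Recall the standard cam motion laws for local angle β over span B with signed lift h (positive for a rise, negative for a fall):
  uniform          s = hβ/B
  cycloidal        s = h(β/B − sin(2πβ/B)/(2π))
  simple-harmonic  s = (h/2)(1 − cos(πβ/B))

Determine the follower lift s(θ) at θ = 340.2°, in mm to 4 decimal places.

seg 1 [0°–23.1°] dwell: s stays 0.0000
seg 2 [23.1°–106°] cycloidal, h=20: full span → s += 20 → s = 20.0000
seg 3 [106°–137.4°] cycloidal, h=10: full span → s += 10 → s = 30.0000
seg 4 [137.4°–334.5°] cycloidal, h=30: full span → s += 30 → s = 60.0000
seg 5 [334.5°–360°] simple-harmonic, h=-11: θ=340.2° here. β=5.7, B=25.5. -11/2·(1 − cos(π·0.2235)) = -1.3013 → s = 58.6987

58.6987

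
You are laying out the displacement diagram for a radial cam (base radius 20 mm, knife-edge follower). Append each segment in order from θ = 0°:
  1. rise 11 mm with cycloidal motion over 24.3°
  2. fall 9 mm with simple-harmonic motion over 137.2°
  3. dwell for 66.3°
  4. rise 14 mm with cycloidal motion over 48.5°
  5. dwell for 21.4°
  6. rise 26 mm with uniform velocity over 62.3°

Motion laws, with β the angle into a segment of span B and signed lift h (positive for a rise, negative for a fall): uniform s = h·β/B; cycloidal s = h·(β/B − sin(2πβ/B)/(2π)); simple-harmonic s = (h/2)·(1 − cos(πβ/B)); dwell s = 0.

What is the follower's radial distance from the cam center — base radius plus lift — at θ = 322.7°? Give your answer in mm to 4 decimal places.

seg 1 [0°–24.3°] cycloidal, h=11: full span → s += 11 → s = 11.0000
seg 2 [24.3°–161.5°] simple-harmonic, h=-9: full span → s += -9 → s = 2.0000
seg 3 [161.5°–227.8°] dwell: s stays 2.0000
seg 4 [227.8°–276.3°] cycloidal, h=14: full span → s += 14 → s = 16.0000
seg 5 [276.3°–297.7°] dwell: s stays 16.0000
seg 6 [297.7°–360°] uniform, h=26: θ=322.7° here. β=25, B=62.3. 26·25/62.3 = 10.4334 → s = 26.4334
radial distance = base radius + s = 20 + 26.4334 = 46.4334

46.4334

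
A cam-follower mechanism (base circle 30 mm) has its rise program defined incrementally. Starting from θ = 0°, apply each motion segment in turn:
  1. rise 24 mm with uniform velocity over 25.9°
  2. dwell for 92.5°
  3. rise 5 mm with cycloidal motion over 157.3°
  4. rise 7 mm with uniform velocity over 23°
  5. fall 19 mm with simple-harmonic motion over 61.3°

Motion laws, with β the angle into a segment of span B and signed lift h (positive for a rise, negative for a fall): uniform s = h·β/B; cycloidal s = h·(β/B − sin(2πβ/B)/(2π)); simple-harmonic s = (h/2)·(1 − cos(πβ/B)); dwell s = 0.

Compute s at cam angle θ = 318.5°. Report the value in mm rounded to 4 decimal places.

seg 1 [0°–25.9°] uniform, h=24: full span → s += 24 → s = 24.0000
seg 2 [25.9°–118.4°] dwell: s stays 24.0000
seg 3 [118.4°–275.7°] cycloidal, h=5: full span → s += 5 → s = 29.0000
seg 4 [275.7°–298.7°] uniform, h=7: full span → s += 7 → s = 36.0000
seg 5 [298.7°–360°] simple-harmonic, h=-19: θ=318.5° here. β=19.8, B=61.3. -19/2·(1 − cos(π·0.3230)) = -4.4855 → s = 31.5145

31.5145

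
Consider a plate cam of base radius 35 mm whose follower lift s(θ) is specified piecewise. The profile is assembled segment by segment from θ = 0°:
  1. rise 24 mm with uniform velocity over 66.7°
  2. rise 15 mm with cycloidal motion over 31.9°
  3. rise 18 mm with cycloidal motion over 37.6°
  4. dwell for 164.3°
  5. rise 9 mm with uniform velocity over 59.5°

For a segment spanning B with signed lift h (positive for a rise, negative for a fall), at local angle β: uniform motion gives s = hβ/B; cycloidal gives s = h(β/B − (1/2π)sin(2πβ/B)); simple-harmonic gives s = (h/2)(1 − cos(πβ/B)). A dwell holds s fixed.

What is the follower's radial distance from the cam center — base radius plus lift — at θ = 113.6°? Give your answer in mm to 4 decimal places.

seg 1 [0°–66.7°] uniform, h=24: full span → s += 24 → s = 24.0000
seg 2 [66.7°–98.6°] cycloidal, h=15: full span → s += 15 → s = 39.0000
seg 3 [98.6°–136.2°] cycloidal, h=18: θ=113.6° here. β=15, B=37.6. 18·(0.3989 − sin(2π·0.3989)/(2π)) = 5.4815 → s = 44.4815
radial distance = base radius + s = 35 + 44.4815 = 79.4815

79.4815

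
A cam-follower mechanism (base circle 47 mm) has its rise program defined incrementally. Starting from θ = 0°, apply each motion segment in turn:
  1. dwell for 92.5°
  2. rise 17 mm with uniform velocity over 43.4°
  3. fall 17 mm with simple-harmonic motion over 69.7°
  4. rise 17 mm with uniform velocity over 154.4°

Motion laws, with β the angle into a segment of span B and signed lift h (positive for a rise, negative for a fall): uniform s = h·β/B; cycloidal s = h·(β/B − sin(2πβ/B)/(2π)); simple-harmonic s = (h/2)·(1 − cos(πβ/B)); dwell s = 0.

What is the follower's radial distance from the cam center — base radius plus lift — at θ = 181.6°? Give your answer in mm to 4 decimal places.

seg 1 [0°–92.5°] dwell: s stays 0.0000
seg 2 [92.5°–135.9°] uniform, h=17: full span → s += 17 → s = 17.0000
seg 3 [135.9°–205.6°] simple-harmonic, h=-17: θ=181.6° here. β=45.7, B=69.7. -17/2·(1 − cos(π·0.6557)) = -12.4931 → s = 4.5069
radial distance = base radius + s = 47 + 4.5069 = 51.5069

51.5069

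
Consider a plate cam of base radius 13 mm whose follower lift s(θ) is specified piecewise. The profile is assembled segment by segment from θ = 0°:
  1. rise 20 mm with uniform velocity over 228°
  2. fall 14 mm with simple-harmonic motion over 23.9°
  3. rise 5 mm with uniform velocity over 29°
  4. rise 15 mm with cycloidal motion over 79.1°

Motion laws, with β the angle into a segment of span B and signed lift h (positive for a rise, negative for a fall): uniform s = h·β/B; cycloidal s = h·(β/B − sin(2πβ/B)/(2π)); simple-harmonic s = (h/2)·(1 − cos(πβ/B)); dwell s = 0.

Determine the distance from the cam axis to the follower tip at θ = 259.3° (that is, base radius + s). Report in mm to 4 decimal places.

seg 1 [0°–228°] uniform, h=20: full span → s += 20 → s = 20.0000
seg 2 [228°–251.9°] simple-harmonic, h=-14: full span → s += -14 → s = 6.0000
seg 3 [251.9°–280.9°] uniform, h=5: θ=259.3° here. β=7.4, B=29. 5·7.4/29 = 1.2759 → s = 7.2759
radial distance = base radius + s = 13 + 7.2759 = 20.2759

20.2759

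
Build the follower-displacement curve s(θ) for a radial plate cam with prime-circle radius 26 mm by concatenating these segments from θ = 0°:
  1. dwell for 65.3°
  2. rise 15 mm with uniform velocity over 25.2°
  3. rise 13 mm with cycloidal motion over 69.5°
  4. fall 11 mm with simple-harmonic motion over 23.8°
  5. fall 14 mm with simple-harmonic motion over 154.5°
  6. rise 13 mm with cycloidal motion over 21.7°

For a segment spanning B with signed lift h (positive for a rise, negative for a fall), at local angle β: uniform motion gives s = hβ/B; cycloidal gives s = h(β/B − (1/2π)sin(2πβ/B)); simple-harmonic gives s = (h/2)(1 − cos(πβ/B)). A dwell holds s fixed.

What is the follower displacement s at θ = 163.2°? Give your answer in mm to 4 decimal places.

seg 1 [0°–65.3°] dwell: s stays 0.0000
seg 2 [65.3°–90.5°] uniform, h=15: full span → s += 15 → s = 15.0000
seg 3 [90.5°–160°] cycloidal, h=13: full span → s += 13 → s = 28.0000
seg 4 [160°–183.8°] simple-harmonic, h=-11: θ=163.2° here. β=3.2, B=23.8. -11/2·(1 − cos(π·0.1345)) = -0.4834 → s = 27.5166

27.5166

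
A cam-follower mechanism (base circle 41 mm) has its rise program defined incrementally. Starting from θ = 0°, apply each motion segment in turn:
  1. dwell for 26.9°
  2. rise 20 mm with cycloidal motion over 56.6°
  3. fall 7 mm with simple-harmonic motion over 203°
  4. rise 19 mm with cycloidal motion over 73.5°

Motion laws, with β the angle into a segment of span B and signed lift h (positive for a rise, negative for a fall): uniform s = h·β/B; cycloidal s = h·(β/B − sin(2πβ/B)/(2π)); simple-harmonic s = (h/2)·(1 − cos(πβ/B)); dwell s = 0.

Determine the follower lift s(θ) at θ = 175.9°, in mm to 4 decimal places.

seg 1 [0°–26.9°] dwell: s stays 0.0000
seg 2 [26.9°–83.5°] cycloidal, h=20: full span → s += 20 → s = 20.0000
seg 3 [83.5°–286.5°] simple-harmonic, h=-7: θ=175.9° here. β=92.4, B=203. -7/2·(1 − cos(π·0.4552)) = -3.0087 → s = 16.9913

16.9913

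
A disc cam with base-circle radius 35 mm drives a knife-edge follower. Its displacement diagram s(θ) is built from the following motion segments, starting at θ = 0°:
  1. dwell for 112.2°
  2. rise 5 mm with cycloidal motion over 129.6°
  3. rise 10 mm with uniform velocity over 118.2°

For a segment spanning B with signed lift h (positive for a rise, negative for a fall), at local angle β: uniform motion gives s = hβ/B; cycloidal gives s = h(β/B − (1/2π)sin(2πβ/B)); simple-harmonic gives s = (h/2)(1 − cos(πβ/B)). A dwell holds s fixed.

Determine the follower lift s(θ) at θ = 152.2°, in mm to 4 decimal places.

seg 1 [0°–112.2°] dwell: s stays 0.0000
seg 2 [112.2°–241.8°] cycloidal, h=5: θ=152.2° here. β=40, B=129.6. 5·(0.3086 − sin(2π·0.3086)/(2π)) = 0.8008 → s = 0.8008

0.8008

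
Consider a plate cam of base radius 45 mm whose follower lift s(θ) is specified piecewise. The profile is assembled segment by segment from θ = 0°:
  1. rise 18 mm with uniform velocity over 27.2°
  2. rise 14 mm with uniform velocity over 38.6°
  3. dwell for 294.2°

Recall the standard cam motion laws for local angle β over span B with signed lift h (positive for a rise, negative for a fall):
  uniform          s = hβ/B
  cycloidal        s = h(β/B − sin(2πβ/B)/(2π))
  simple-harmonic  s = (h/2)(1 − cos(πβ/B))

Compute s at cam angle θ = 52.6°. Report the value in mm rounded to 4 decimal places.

seg 1 [0°–27.2°] uniform, h=18: full span → s += 18 → s = 18.0000
seg 2 [27.2°–65.8°] uniform, h=14: θ=52.6° here. β=25.4, B=38.6. 14·25.4/38.6 = 9.2124 → s = 27.2124

27.2124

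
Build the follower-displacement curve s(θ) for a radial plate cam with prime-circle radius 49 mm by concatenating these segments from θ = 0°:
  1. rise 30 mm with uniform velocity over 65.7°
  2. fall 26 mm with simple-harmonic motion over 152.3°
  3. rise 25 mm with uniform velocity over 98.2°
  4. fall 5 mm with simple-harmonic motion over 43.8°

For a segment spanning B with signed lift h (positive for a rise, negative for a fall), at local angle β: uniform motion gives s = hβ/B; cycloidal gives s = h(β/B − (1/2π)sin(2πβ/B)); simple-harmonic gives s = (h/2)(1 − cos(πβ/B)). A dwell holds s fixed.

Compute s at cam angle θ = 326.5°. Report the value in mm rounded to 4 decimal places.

seg 1 [0°–65.7°] uniform, h=30: full span → s += 30 → s = 30.0000
seg 2 [65.7°–218°] simple-harmonic, h=-26: full span → s += -26 → s = 4.0000
seg 3 [218°–316.2°] uniform, h=25: full span → s += 25 → s = 29.0000
seg 4 [316.2°–360°] simple-harmonic, h=-5: θ=326.5° here. β=10.3, B=43.8. -5/2·(1 − cos(π·0.2352)) = -0.6518 → s = 28.3482

28.3482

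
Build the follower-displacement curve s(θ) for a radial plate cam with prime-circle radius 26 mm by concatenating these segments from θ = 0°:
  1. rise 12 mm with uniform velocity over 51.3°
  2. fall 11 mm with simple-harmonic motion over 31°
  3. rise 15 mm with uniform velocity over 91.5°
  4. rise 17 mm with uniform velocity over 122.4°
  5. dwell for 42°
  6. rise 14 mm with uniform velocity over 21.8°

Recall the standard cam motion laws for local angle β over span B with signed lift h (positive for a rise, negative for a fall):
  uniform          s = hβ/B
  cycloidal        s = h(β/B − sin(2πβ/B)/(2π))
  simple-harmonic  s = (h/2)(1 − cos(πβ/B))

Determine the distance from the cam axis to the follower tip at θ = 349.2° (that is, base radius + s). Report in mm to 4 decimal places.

seg 1 [0°–51.3°] uniform, h=12: full span → s += 12 → s = 12.0000
seg 2 [51.3°–82.3°] simple-harmonic, h=-11: full span → s += -11 → s = 1.0000
seg 3 [82.3°–173.8°] uniform, h=15: full span → s += 15 → s = 16.0000
seg 4 [173.8°–296.2°] uniform, h=17: full span → s += 17 → s = 33.0000
seg 5 [296.2°–338.2°] dwell: s stays 33.0000
seg 6 [338.2°–360°] uniform, h=14: θ=349.2° here. β=11, B=21.8. 14·11/21.8 = 7.0642 → s = 40.0642
radial distance = base radius + s = 26 + 40.0642 = 66.0642

66.0642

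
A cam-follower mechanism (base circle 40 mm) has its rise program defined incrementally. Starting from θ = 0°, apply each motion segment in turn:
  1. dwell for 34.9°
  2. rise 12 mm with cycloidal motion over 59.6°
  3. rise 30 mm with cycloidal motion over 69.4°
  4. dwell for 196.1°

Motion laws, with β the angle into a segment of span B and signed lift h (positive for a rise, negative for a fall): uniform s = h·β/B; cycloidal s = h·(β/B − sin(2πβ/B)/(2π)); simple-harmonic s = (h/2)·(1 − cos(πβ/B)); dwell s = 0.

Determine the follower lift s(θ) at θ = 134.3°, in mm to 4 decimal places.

seg 1 [0°–34.9°] dwell: s stays 0.0000
seg 2 [34.9°–94.5°] cycloidal, h=12: full span → s += 12 → s = 12.0000
seg 3 [94.5°–163.9°] cycloidal, h=30: θ=134.3° here. β=39.8, B=69.4. 30·(0.5735 − sin(2π·0.5735)/(2π)) = 19.3317 → s = 31.3317

31.3317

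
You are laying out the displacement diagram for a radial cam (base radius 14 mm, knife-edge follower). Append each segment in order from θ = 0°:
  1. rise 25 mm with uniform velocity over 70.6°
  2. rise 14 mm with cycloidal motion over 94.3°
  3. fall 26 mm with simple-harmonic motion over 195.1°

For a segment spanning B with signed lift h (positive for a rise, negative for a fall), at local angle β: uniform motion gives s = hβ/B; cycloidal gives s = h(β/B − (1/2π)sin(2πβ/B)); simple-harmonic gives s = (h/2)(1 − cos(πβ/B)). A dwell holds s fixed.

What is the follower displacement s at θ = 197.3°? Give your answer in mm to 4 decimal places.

seg 1 [0°–70.6°] uniform, h=25: full span → s += 25 → s = 25.0000
seg 2 [70.6°–164.9°] cycloidal, h=14: full span → s += 14 → s = 39.0000
seg 3 [164.9°–360°] simple-harmonic, h=-26: θ=197.3° here. β=32.4, B=195.1. -26/2·(1 − cos(π·0.1661)) = -1.7295 → s = 37.2705

37.2705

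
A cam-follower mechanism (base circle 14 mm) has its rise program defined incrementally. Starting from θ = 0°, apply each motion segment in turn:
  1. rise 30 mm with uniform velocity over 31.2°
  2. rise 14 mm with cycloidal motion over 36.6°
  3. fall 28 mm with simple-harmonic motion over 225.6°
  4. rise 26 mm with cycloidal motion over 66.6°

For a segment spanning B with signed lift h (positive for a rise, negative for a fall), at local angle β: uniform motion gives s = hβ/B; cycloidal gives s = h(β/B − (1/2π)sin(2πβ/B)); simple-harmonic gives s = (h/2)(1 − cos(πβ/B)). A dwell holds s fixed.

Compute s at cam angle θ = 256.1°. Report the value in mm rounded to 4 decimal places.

seg 1 [0°–31.2°] uniform, h=30: full span → s += 30 → s = 30.0000
seg 2 [31.2°–67.8°] cycloidal, h=14: full span → s += 14 → s = 44.0000
seg 3 [67.8°–293.4°] simple-harmonic, h=-28: θ=256.1° here. β=188.3, B=225.6. -28/2·(1 − cos(π·0.8347)) = -26.1535 → s = 17.8465

17.8465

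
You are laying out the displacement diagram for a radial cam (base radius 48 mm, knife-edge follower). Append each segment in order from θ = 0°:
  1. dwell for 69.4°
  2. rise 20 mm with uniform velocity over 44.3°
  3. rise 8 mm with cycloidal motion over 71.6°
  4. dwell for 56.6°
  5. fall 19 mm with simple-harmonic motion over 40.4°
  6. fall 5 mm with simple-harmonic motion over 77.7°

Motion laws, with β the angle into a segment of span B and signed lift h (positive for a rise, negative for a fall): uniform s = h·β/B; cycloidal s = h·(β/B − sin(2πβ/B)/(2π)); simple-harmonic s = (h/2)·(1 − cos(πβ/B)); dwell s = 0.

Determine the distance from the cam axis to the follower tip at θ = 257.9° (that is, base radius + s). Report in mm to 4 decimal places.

seg 1 [0°–69.4°] dwell: s stays 0.0000
seg 2 [69.4°–113.7°] uniform, h=20: full span → s += 20 → s = 20.0000
seg 3 [113.7°–185.3°] cycloidal, h=8: full span → s += 8 → s = 28.0000
seg 4 [185.3°–241.9°] dwell: s stays 28.0000
seg 5 [241.9°–282.3°] simple-harmonic, h=-19: θ=257.9° here. β=16, B=40.4. -19/2·(1 − cos(π·0.3960)) = -6.4522 → s = 21.5478
radial distance = base radius + s = 48 + 21.5478 = 69.5478

69.5478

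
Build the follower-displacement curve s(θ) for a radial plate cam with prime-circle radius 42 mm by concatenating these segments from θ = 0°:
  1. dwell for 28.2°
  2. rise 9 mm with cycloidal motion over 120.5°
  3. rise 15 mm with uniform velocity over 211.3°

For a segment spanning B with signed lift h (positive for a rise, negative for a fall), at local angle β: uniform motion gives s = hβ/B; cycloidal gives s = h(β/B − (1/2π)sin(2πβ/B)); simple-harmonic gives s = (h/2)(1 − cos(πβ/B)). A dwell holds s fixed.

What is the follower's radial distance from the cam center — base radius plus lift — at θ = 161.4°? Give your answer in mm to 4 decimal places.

seg 1 [0°–28.2°] dwell: s stays 0.0000
seg 2 [28.2°–148.7°] cycloidal, h=9: full span → s += 9 → s = 9.0000
seg 3 [148.7°–360°] uniform, h=15: θ=161.4° here. β=12.7, B=211.3. 15·12.7/211.3 = 0.9016 → s = 9.9016
radial distance = base radius + s = 42 + 9.9016 = 51.9016

51.9016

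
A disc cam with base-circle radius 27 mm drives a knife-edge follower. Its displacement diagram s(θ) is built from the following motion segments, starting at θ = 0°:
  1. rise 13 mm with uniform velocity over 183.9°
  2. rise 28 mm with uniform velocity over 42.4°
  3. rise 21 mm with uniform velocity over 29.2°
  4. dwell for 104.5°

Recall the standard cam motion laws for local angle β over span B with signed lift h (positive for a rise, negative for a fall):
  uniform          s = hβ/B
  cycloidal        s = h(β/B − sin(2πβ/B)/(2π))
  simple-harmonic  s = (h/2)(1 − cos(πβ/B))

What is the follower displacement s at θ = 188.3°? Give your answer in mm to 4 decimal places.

seg 1 [0°–183.9°] uniform, h=13: full span → s += 13 → s = 13.0000
seg 2 [183.9°–226.3°] uniform, h=28: θ=188.3° here. β=4.4, B=42.4. 28·4.4/42.4 = 2.9057 → s = 15.9057

15.9057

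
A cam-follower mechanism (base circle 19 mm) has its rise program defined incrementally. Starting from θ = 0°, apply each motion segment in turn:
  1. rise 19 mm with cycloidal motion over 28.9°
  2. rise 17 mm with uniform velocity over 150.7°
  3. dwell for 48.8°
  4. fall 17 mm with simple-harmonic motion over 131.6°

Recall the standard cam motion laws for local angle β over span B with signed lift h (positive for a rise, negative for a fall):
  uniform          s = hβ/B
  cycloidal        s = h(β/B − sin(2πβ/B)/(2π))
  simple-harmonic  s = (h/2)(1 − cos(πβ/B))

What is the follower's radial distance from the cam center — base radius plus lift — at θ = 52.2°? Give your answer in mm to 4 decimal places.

seg 1 [0°–28.9°] cycloidal, h=19: full span → s += 19 → s = 19.0000
seg 2 [28.9°–179.6°] uniform, h=17: θ=52.2° here. β=23.3, B=150.7. 17·23.3/150.7 = 2.6284 → s = 21.6284
radial distance = base radius + s = 19 + 21.6284 = 40.6284

40.6284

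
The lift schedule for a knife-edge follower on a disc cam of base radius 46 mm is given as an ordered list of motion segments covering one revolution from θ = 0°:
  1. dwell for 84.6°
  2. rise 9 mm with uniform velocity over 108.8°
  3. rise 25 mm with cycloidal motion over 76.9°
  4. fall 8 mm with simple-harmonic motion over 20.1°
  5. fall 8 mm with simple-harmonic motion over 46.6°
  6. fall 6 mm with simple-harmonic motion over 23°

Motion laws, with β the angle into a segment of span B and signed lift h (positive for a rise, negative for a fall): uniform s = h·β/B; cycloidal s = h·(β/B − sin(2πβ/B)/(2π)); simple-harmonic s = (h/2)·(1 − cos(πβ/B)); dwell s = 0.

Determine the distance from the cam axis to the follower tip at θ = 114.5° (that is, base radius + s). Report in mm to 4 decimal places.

seg 1 [0°–84.6°] dwell: s stays 0.0000
seg 2 [84.6°–193.4°] uniform, h=9: θ=114.5° here. β=29.9, B=108.8. 9·29.9/108.8 = 2.4733 → s = 2.4733
radial distance = base radius + s = 46 + 2.4733 = 48.4733

48.4733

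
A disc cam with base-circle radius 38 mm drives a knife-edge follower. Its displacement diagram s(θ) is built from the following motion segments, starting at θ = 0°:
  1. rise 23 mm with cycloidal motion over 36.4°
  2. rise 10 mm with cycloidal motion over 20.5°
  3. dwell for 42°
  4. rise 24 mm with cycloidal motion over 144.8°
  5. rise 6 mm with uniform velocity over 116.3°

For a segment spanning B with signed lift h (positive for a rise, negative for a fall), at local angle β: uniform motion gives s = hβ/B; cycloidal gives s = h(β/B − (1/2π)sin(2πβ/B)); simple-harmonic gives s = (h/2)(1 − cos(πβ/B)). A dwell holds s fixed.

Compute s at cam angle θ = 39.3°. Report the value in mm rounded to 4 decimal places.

seg 1 [0°–36.4°] cycloidal, h=23: full span → s += 23 → s = 23.0000
seg 2 [36.4°–56.9°] cycloidal, h=10: θ=39.3° here. β=2.9, B=20.5. 10·(0.1415 − sin(2π·0.1415)/(2π)) = 0.1790 → s = 23.1790

23.1790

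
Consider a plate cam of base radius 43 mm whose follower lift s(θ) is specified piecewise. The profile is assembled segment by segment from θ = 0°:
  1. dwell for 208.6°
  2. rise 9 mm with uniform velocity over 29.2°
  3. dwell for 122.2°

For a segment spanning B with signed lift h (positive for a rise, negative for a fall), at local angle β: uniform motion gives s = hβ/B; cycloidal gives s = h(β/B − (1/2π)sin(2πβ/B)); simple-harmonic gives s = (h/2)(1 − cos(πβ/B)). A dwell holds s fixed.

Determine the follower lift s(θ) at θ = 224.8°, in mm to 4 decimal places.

seg 1 [0°–208.6°] dwell: s stays 0.0000
seg 2 [208.6°–237.8°] uniform, h=9: θ=224.8° here. β=16.2, B=29.2. 9·16.2/29.2 = 4.9932 → s = 4.9932

4.9932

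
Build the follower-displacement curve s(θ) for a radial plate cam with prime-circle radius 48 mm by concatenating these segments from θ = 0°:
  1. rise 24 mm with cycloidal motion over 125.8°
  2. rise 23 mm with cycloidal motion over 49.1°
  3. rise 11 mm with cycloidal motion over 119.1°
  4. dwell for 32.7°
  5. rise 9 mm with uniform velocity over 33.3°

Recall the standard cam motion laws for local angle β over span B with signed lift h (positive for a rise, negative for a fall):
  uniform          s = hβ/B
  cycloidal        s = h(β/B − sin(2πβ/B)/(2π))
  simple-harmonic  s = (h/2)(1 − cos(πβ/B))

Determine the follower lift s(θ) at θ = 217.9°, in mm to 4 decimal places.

seg 1 [0°–125.8°] cycloidal, h=24: full span → s += 24 → s = 24.0000
seg 2 [125.8°–174.9°] cycloidal, h=23: full span → s += 23 → s = 47.0000
seg 3 [174.9°–294°] cycloidal, h=11: θ=217.9° here. β=43, B=119.1. 11·(0.3610 − sin(2π·0.3610)/(2π)) = 2.6298 → s = 49.6298

49.6298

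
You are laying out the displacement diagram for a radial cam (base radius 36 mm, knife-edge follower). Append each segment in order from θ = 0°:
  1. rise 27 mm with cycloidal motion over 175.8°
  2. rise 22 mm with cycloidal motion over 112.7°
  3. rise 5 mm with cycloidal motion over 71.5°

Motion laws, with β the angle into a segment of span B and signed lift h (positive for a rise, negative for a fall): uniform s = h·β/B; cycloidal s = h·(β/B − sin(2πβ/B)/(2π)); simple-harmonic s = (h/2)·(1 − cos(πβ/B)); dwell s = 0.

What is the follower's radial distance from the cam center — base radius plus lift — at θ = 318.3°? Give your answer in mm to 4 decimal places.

seg 1 [0°–175.8°] cycloidal, h=27: full span → s += 27 → s = 27.0000
seg 2 [175.8°–288.5°] cycloidal, h=22: full span → s += 22 → s = 49.0000
seg 3 [288.5°–360°] cycloidal, h=5: θ=318.3° here. β=29.8, B=71.5. 5·(0.4168 − sin(2π·0.4168)/(2π)) = 1.6865 → s = 50.6865
radial distance = base radius + s = 36 + 50.6865 = 86.6865

86.6865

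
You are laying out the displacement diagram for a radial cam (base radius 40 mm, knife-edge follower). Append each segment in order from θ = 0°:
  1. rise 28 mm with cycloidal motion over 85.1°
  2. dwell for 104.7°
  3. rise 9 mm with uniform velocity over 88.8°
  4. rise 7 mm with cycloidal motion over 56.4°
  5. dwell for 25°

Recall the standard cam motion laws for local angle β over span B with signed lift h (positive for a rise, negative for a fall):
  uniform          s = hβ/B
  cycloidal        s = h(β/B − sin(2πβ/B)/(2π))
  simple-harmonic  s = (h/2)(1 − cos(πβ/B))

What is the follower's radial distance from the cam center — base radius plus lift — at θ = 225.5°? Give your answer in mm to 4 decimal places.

seg 1 [0°–85.1°] cycloidal, h=28: full span → s += 28 → s = 28.0000
seg 2 [85.1°–189.8°] dwell: s stays 28.0000
seg 3 [189.8°–278.6°] uniform, h=9: θ=225.5° here. β=35.7, B=88.8. 9·35.7/88.8 = 3.6182 → s = 31.6182
radial distance = base radius + s = 40 + 31.6182 = 71.6182

71.6182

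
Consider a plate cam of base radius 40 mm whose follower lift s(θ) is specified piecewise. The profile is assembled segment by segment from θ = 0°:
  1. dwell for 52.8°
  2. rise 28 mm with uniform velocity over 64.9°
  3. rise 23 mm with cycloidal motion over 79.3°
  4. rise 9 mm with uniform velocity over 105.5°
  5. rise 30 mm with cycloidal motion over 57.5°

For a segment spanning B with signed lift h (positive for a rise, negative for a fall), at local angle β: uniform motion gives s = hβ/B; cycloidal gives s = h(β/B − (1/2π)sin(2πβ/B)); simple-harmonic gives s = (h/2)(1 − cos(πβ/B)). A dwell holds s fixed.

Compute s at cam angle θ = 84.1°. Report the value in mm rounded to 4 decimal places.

seg 1 [0°–52.8°] dwell: s stays 0.0000
seg 2 [52.8°–117.7°] uniform, h=28: θ=84.1° here. β=31.3, B=64.9. 28·31.3/64.9 = 13.5039 → s = 13.5039

13.5039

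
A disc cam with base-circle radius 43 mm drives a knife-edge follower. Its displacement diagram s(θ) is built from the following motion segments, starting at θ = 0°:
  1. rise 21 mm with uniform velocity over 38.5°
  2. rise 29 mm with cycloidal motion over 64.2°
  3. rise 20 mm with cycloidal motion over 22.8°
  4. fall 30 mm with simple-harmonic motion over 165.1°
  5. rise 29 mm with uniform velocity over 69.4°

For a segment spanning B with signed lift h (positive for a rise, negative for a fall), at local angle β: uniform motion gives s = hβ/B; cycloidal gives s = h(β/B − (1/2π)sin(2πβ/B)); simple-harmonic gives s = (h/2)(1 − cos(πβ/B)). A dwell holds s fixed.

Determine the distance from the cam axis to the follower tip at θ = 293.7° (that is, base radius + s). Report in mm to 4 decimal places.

seg 1 [0°–38.5°] uniform, h=21: full span → s += 21 → s = 21.0000
seg 2 [38.5°–102.7°] cycloidal, h=29: full span → s += 29 → s = 50.0000
seg 3 [102.7°–125.5°] cycloidal, h=20: full span → s += 20 → s = 70.0000
seg 4 [125.5°–290.6°] simple-harmonic, h=-30: full span → s += -30 → s = 40.0000
seg 5 [290.6°–360°] uniform, h=29: θ=293.7° here. β=3.1, B=69.4. 29·3.1/69.4 = 1.2954 → s = 41.2954
radial distance = base radius + s = 43 + 41.2954 = 84.2954

84.2954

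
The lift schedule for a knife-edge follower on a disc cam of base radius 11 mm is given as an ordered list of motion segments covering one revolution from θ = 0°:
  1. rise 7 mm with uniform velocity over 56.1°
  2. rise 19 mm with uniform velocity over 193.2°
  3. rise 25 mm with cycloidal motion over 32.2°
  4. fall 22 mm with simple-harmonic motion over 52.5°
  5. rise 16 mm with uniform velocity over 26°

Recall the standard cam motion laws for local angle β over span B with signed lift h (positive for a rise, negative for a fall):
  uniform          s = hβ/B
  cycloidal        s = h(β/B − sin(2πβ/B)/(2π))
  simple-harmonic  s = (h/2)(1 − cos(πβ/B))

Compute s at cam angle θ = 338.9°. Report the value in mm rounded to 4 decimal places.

seg 1 [0°–56.1°] uniform, h=7: full span → s += 7 → s = 7.0000
seg 2 [56.1°–249.3°] uniform, h=19: full span → s += 19 → s = 26.0000
seg 3 [249.3°–281.5°] cycloidal, h=25: full span → s += 25 → s = 51.0000
seg 4 [281.5°–334°] simple-harmonic, h=-22: full span → s += -22 → s = 29.0000
seg 5 [334°–360°] uniform, h=16: θ=338.9° here. β=4.9, B=26. 16·4.9/26 = 3.0154 → s = 32.0154

32.0154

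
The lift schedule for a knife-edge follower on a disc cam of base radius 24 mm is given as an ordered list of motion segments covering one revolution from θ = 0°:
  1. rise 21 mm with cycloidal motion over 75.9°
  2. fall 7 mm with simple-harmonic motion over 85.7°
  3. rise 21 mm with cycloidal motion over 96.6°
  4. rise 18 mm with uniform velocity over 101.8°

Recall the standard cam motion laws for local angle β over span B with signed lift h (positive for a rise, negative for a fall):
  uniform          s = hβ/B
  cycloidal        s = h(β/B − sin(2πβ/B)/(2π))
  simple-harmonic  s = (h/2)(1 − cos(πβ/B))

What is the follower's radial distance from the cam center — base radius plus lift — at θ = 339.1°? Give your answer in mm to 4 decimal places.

seg 1 [0°–75.9°] cycloidal, h=21: full span → s += 21 → s = 21.0000
seg 2 [75.9°–161.6°] simple-harmonic, h=-7: full span → s += -7 → s = 14.0000
seg 3 [161.6°–258.2°] cycloidal, h=21: full span → s += 21 → s = 35.0000
seg 4 [258.2°–360°] uniform, h=18: θ=339.1° here. β=80.9, B=101.8. 18·80.9/101.8 = 14.3045 → s = 49.3045
radial distance = base radius + s = 24 + 49.3045 = 73.3045

73.3045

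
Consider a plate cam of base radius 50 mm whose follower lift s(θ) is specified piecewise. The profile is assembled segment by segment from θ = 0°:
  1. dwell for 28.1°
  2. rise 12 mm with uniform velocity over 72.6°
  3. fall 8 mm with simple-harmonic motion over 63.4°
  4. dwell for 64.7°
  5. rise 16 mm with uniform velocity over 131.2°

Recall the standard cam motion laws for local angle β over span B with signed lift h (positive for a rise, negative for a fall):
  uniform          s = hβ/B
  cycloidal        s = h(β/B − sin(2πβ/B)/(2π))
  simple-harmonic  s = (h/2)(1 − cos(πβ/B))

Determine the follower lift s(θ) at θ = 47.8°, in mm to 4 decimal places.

seg 1 [0°–28.1°] dwell: s stays 0.0000
seg 2 [28.1°–100.7°] uniform, h=12: θ=47.8° here. β=19.7, B=72.6. 12·19.7/72.6 = 3.2562 → s = 3.2562

3.2562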